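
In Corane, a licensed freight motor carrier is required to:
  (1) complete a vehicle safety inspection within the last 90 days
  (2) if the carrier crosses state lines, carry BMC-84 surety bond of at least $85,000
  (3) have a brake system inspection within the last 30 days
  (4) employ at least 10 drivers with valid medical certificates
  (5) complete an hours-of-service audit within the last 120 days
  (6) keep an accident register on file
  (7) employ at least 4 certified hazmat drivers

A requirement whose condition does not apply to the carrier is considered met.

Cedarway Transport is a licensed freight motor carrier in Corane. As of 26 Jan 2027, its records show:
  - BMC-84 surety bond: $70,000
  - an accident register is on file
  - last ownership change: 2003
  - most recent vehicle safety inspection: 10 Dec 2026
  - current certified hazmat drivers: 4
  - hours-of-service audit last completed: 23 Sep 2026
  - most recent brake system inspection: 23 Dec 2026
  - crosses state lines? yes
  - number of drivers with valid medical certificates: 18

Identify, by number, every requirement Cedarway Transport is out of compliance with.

2, 3, 5

1. vehicle safety inspection 47 days ago vs limit 90 → met
2. condition 'crosses state lines' holds; BMC-84 surety bond $70,000 < $85,000 → not met
3. brake system inspection 34 days ago vs limit 30 → not met
4. drivers with valid medical certificates 18 ≥ 10 → met
5. hours-of-service audit 125 days ago vs limit 120 → not met
6. accident register present → met
7. certified hazmat drivers 4 ≥ 4 → met
Not met: 2, 3, 5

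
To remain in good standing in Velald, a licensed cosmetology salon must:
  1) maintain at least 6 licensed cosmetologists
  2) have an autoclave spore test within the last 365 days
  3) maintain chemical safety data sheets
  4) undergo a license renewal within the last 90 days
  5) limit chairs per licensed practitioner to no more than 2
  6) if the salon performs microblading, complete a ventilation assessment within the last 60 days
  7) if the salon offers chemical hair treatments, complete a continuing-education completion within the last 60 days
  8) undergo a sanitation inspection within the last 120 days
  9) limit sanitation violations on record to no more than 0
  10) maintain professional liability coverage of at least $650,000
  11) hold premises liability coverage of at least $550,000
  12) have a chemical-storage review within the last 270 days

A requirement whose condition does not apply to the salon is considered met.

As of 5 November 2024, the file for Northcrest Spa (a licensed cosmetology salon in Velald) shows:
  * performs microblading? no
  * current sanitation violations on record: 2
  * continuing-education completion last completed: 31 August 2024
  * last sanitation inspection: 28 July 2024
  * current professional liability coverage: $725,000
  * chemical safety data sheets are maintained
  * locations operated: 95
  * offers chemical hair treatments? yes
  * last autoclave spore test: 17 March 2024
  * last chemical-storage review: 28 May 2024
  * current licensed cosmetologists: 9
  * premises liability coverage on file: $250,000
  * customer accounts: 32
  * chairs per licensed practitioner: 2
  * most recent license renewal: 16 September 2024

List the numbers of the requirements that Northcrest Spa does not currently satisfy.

7, 9, 11

1. licensed cosmetologists 9 ≥ 6 → met
2. autoclave spore test 233 days ago vs limit 365 → met
3. chemical safety data sheets present → met
4. license renewal 50 days ago vs limit 90 → met
5. chairs per licensed practitioner 2 ≤ 2 → met
6. condition 'performs microblading' does not hold → requirement n/a → met
7. condition 'offers chemical hair treatments' holds; continuing-education completion 66 days ago vs limit 60 → not met
8. sanitation inspection 100 days ago vs limit 120 → met
9. sanitation violations on record 2 > 0 → not met
10. professional liability coverage $725,000 ≥ $650,000 → met
11. premises liability coverage $250,000 < $550,000 → not met
12. chemical-storage review 161 days ago vs limit 270 → met
Not met: 7, 9, 11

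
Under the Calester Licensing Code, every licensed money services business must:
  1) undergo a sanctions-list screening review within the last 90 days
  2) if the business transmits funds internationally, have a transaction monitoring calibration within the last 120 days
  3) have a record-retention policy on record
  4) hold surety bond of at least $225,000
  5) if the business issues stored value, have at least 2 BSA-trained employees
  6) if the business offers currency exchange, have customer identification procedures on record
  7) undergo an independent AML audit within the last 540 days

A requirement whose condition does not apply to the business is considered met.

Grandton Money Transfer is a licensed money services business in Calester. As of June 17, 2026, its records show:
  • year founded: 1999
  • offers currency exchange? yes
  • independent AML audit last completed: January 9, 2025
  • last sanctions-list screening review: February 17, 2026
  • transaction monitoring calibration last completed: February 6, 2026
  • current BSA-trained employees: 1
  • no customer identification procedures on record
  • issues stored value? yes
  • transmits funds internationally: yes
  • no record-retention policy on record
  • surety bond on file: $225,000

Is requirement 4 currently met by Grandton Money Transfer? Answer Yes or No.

Yes

4. surety bond $225,000 ≥ $225,000 → met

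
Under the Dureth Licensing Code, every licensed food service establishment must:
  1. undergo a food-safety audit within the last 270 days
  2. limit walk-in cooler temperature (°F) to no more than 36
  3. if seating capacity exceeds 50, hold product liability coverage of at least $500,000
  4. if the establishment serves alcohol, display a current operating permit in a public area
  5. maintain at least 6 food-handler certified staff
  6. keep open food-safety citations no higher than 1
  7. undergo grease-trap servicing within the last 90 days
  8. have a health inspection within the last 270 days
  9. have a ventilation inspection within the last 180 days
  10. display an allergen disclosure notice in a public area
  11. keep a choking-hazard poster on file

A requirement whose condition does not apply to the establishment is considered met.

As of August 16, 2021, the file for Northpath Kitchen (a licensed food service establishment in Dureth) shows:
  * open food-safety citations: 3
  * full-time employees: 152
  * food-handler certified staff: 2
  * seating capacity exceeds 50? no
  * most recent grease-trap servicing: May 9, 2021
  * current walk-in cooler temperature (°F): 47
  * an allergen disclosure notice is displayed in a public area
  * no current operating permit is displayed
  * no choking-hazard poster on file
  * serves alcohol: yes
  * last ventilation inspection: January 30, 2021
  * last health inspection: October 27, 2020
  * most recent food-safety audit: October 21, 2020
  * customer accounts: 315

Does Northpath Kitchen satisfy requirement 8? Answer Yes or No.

No

8. health inspection 293 days ago vs limit 270 → not met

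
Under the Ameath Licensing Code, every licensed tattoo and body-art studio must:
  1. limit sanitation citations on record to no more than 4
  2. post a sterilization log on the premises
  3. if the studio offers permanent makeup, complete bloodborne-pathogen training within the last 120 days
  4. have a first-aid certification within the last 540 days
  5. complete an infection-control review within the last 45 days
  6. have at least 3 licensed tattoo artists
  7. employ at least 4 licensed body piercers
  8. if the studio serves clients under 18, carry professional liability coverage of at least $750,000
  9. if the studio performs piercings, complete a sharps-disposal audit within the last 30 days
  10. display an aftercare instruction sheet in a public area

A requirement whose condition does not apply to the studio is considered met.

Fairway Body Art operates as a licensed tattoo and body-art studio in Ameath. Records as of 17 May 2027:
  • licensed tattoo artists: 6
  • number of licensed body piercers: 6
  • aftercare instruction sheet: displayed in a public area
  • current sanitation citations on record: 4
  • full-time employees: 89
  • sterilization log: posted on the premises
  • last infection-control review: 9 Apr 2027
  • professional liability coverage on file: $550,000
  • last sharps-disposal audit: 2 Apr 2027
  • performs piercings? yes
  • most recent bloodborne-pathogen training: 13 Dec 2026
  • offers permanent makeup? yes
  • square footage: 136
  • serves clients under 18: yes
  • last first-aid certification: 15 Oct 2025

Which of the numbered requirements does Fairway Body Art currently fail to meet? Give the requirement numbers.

1. sanitation citations on record 4 ≤ 4 → met
2. sterilization log present → met
3. condition 'offers permanent makeup' holds; bloodborne-pathogen training 155 days ago vs limit 120 → not met
4. first-aid certification 579 days ago vs limit 540 → not met
5. infection-control review 38 days ago vs limit 45 → met
6. licensed tattoo artists 6 ≥ 3 → met
7. licensed body piercers 6 ≥ 4 → met
8. condition 'serves clients under 18' holds; professional liability coverage $550,000 < $750,000 → not met
9. condition 'performs piercings' holds; sharps-disposal audit 45 days ago vs limit 30 → not met
10. aftercare instruction sheet present → met
Not met: 3, 4, 8, 9

3, 4, 8, 9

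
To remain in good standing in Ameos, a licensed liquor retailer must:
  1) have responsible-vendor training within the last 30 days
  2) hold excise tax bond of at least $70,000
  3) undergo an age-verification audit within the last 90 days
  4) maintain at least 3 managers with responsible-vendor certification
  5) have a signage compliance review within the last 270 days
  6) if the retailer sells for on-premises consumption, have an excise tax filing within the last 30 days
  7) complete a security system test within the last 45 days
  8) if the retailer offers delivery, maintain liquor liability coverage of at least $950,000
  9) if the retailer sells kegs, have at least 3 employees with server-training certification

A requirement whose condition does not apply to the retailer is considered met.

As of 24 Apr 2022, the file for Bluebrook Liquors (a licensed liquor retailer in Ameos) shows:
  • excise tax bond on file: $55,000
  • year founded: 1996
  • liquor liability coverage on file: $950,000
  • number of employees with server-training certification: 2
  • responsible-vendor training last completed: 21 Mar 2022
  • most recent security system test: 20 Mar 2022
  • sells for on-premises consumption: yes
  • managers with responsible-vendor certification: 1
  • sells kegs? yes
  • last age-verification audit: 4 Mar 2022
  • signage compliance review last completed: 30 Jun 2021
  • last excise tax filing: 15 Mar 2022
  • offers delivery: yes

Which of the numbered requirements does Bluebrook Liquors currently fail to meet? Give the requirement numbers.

1, 2, 4, 5, 6, 9

1. responsible-vendor training 34 days ago vs limit 30 → not met
2. excise tax bond $55,000 < $70,000 → not met
3. age-verification audit 51 days ago vs limit 90 → met
4. managers with responsible-vendor certification 1 < 3 → not met
5. signage compliance review 298 days ago vs limit 270 → not met
6. condition 'sells for on-premises consumption' holds; excise tax filing 40 days ago vs limit 30 → not met
7. security system test 35 days ago vs limit 45 → met
8. condition 'offers delivery' holds; liquor liability coverage $950,000 ≥ $950,000 → met
9. condition 'sells kegs' holds; employees with server-training certification 2 < 3 → not met
Not met: 1, 2, 4, 5, 6, 9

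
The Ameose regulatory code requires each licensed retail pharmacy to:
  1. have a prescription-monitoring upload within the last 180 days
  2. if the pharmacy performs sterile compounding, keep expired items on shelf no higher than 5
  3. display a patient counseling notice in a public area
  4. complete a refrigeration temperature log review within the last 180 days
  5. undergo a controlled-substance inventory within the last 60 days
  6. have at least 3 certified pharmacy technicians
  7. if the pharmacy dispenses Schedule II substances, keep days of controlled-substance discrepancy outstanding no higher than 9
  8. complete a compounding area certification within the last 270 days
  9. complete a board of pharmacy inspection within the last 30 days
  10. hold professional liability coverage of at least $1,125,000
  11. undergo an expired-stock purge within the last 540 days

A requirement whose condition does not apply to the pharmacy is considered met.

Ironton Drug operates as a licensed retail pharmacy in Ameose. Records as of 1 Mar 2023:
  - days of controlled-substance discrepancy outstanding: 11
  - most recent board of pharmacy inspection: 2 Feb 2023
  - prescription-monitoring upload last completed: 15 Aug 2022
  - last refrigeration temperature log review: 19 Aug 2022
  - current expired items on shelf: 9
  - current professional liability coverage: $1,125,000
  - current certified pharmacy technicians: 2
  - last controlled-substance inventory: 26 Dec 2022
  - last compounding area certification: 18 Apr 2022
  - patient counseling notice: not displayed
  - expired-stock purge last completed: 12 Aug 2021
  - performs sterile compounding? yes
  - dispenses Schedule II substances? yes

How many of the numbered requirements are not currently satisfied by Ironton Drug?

1. prescription-monitoring upload 198 days ago vs limit 180 → not met
2. condition 'performs sterile compounding' holds; expired items on shelf 9 > 5 → not met
3. patient counseling notice absent → not met
4. refrigeration temperature log review 194 days ago vs limit 180 → not met
5. controlled-substance inventory 65 days ago vs limit 60 → not met
6. certified pharmacy technicians 2 < 3 → not met
7. condition 'dispenses Schedule II substances' holds; days of controlled-substance discrepancy outstanding 11 > 9 → not met
8. compounding area certification 317 days ago vs limit 270 → not met
9. board of pharmacy inspection 27 days ago vs limit 30 → met
10. professional liability coverage $1,125,000 ≥ $1,125,000 → met
11. expired-stock purge 566 days ago vs limit 540 → not met
Not met: 9 of 11

9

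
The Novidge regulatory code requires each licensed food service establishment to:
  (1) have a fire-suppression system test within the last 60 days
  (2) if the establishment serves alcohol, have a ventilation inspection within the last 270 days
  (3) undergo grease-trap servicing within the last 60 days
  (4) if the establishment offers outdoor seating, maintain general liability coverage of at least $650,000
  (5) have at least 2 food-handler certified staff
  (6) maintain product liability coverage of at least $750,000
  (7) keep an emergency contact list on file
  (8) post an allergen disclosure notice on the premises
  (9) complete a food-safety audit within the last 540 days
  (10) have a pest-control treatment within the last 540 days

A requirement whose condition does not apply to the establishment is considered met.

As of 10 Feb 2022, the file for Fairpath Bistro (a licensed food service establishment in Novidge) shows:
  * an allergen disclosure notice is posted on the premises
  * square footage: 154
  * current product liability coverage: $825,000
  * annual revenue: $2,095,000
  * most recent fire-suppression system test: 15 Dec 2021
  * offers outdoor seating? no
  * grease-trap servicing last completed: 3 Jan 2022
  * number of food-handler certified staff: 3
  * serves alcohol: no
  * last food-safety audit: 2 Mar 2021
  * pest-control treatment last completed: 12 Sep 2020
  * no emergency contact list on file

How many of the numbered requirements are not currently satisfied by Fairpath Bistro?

1. fire-suppression system test 57 days ago vs limit 60 → met
2. condition 'serves alcohol' does not hold → requirement n/a → met
3. grease-trap servicing 38 days ago vs limit 60 → met
4. condition 'offers outdoor seating' does not hold → requirement n/a → met
5. food-handler certified staff 3 ≥ 2 → met
6. product liability coverage $825,000 ≥ $750,000 → met
7. emergency contact list absent → not met
8. allergen disclosure notice present → met
9. food-safety audit 345 days ago vs limit 540 → met
10. pest-control treatment 516 days ago vs limit 540 → met
Not met: 1 of 10

1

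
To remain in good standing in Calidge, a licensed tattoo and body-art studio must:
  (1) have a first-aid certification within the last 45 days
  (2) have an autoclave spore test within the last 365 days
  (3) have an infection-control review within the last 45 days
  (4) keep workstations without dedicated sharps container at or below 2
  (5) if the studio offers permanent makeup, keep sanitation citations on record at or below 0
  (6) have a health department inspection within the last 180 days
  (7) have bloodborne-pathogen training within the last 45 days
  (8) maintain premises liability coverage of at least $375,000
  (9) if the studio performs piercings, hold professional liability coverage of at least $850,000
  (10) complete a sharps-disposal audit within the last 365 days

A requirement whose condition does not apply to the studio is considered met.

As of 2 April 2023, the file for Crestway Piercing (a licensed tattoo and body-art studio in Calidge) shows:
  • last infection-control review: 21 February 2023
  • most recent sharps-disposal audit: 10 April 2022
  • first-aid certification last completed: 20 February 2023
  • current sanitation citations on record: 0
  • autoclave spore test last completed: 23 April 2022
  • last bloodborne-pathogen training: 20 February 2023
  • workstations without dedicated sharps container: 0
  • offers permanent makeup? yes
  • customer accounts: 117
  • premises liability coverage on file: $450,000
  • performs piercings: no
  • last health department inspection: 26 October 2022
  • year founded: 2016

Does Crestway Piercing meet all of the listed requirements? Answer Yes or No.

Yes

1. first-aid certification 41 days ago vs limit 45 → met
2. autoclave spore test 344 days ago vs limit 365 → met
3. infection-control review 40 days ago vs limit 45 → met
4. workstations without dedicated sharps container 0 ≤ 2 → met
5. condition 'offers permanent makeup' holds; sanitation citations on record 0 ≤ 0 → met
6. health department inspection 158 days ago vs limit 180 → met
7. bloodborne-pathogen training 41 days ago vs limit 45 → met
8. premises liability coverage $450,000 ≥ $375,000 → met
9. condition 'performs piercings' does not hold → requirement n/a → met
10. sharps-disposal audit 357 days ago vs limit 365 → met
All met.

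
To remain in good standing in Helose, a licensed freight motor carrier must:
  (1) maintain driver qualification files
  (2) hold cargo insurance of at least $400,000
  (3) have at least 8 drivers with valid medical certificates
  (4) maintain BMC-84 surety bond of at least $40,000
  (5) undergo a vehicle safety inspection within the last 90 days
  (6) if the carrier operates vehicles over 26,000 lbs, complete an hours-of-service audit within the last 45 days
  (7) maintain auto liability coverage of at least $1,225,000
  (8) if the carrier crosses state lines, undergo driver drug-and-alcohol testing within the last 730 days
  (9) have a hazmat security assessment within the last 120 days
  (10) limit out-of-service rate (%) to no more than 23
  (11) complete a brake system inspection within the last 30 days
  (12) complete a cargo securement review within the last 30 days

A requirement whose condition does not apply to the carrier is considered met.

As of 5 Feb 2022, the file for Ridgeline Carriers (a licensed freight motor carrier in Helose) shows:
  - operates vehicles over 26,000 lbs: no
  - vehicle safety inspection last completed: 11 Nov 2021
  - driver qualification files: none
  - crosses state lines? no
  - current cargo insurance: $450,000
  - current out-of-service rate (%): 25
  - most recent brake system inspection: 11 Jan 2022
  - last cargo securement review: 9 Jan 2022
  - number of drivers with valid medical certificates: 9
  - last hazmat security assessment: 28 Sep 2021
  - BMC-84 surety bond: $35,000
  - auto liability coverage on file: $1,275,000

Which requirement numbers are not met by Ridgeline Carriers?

1. driver qualification files absent → not met
2. cargo insurance $450,000 ≥ $400,000 → met
3. drivers with valid medical certificates 9 ≥ 8 → met
4. BMC-84 surety bond $35,000 < $40,000 → not met
5. vehicle safety inspection 86 days ago vs limit 90 → met
6. condition 'operates vehicles over 26,000 lbs' does not hold → requirement n/a → met
7. auto liability coverage $1,275,000 ≥ $1,225,000 → met
8. condition 'crosses state lines' does not hold → requirement n/a → met
9. hazmat security assessment 130 days ago vs limit 120 → not met
10. out-of-service rate (%) 25 > 23 → not met
11. brake system inspection 25 days ago vs limit 30 → met
12. cargo securement review 27 days ago vs limit 30 → met
Not met: 1, 4, 9, 10

1, 4, 9, 10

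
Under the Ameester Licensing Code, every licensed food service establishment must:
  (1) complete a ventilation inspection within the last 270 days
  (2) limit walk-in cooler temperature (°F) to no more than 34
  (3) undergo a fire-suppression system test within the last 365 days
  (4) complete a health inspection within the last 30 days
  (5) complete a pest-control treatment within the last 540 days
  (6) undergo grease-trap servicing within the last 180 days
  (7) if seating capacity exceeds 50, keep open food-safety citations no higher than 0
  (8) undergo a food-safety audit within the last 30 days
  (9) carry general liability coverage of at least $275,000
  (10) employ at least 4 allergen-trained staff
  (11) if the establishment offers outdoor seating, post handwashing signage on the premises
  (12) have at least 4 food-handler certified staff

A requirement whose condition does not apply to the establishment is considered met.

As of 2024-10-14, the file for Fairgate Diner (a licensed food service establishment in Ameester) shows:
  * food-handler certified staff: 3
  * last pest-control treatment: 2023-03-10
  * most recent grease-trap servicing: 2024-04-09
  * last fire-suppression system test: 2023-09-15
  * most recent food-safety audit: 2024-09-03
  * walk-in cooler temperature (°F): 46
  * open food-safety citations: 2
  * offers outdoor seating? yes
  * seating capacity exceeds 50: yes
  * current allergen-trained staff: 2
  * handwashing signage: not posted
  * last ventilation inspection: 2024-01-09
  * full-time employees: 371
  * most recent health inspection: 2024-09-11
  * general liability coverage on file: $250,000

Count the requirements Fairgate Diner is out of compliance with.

12

1. ventilation inspection 279 days ago vs limit 270 → not met
2. walk-in cooler temperature (°F) 46 > 34 → not met
3. fire-suppression system test 395 days ago vs limit 365 → not met
4. health inspection 33 days ago vs limit 30 → not met
5. pest-control treatment 584 days ago vs limit 540 → not met
6. grease-trap servicing 188 days ago vs limit 180 → not met
7. condition 'seating capacity exceeds 50' holds; open food-safety citations 2 > 0 → not met
8. food-safety audit 41 days ago vs limit 30 → not met
9. general liability coverage $250,000 < $275,000 → not met
10. allergen-trained staff 2 < 4 → not met
11. condition 'offers outdoor seating' holds; handwashing signage absent → not met
12. food-handler certified staff 3 < 4 → not met
Not met: 12 of 12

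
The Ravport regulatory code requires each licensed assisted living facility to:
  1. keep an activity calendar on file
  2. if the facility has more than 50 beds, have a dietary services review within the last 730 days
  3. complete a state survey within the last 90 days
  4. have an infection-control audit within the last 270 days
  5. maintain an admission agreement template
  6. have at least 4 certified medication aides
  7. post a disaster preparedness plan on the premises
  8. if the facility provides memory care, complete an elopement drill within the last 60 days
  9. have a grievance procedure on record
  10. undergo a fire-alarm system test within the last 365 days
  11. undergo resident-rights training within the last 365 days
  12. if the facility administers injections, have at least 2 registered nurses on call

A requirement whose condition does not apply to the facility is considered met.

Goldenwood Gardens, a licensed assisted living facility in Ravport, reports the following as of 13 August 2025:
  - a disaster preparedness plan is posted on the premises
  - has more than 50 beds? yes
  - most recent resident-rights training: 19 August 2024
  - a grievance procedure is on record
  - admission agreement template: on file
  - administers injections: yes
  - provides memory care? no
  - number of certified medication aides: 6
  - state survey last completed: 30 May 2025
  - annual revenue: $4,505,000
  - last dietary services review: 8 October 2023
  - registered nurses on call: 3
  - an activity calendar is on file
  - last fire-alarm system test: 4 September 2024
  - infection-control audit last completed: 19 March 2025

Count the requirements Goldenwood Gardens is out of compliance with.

1. activity calendar present → met
2. condition 'has more than 50 beds' holds; dietary services review 675 days ago vs limit 730 → met
3. state survey 75 days ago vs limit 90 → met
4. infection-control audit 147 days ago vs limit 270 → met
5. admission agreement template present → met
6. certified medication aides 6 ≥ 4 → met
7. disaster preparedness plan present → met
8. condition 'provides memory care' does not hold → requirement n/a → met
9. grievance procedure present → met
10. fire-alarm system test 343 days ago vs limit 365 → met
11. resident-rights training 359 days ago vs limit 365 → met
12. condition 'administers injections' holds; registered nurses on call 3 ≥ 2 → met
Not met: 0 of 12

0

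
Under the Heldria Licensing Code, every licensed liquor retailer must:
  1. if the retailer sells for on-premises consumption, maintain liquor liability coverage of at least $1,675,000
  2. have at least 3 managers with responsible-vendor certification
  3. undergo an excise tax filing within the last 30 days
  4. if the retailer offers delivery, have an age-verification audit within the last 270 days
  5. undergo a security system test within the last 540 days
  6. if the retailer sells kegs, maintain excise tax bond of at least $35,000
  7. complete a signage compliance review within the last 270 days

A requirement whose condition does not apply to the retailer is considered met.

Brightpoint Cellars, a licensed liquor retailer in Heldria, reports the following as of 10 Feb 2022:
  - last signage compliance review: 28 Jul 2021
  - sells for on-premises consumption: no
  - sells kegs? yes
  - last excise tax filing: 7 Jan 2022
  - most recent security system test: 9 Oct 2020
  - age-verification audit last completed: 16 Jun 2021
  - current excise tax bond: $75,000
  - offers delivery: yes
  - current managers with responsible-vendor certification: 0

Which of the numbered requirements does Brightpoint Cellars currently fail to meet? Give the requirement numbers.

1. condition 'sells for on-premises consumption' does not hold → requirement n/a → met
2. managers with responsible-vendor certification 0 < 3 → not met
3. excise tax filing 34 days ago vs limit 30 → not met
4. condition 'offers delivery' holds; age-verification audit 239 days ago vs limit 270 → met
5. security system test 489 days ago vs limit 540 → met
6. condition 'sells kegs' holds; excise tax bond $75,000 ≥ $35,000 → met
7. signage compliance review 197 days ago vs limit 270 → met
Not met: 2, 3

2, 3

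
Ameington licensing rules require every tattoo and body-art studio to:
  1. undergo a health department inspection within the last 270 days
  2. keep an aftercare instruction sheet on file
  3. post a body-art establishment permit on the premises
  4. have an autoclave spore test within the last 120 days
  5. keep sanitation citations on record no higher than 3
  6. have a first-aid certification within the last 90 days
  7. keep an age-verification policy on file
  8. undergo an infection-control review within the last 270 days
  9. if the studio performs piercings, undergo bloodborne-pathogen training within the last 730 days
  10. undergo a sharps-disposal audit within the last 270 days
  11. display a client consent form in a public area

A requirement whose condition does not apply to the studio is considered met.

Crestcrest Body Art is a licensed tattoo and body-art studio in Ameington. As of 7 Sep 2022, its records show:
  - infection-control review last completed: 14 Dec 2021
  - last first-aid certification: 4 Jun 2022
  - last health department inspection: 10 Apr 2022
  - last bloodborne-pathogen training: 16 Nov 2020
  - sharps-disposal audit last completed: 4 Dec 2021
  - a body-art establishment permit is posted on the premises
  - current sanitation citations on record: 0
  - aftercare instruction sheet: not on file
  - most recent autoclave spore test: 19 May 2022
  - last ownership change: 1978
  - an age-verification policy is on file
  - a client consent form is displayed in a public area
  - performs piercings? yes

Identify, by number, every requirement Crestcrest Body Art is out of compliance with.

2, 6, 10

1. health department inspection 150 days ago vs limit 270 → met
2. aftercare instruction sheet absent → not met
3. body-art establishment permit present → met
4. autoclave spore test 111 days ago vs limit 120 → met
5. sanitation citations on record 0 ≤ 3 → met
6. first-aid certification 95 days ago vs limit 90 → not met
7. age-verification policy present → met
8. infection-control review 267 days ago vs limit 270 → met
9. condition 'performs piercings' holds; bloodborne-pathogen training 660 days ago vs limit 730 → met
10. sharps-disposal audit 277 days ago vs limit 270 → not met
11. client consent form present → met
Not met: 2, 6, 10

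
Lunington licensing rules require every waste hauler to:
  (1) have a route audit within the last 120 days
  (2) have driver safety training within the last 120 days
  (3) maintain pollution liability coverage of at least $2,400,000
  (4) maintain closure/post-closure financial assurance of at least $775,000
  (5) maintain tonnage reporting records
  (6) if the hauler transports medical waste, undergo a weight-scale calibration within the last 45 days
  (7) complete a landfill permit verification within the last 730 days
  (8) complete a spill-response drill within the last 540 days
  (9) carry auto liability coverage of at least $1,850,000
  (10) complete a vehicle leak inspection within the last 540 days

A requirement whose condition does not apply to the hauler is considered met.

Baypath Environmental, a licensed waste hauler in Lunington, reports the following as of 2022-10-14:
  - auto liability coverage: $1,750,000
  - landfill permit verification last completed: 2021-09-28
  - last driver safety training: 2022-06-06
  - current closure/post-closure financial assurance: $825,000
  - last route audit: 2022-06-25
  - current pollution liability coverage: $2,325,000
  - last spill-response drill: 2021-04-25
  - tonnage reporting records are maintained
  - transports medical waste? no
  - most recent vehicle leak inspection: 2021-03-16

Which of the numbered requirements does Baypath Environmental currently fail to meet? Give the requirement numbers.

2, 3, 9, 10

1. route audit 111 days ago vs limit 120 → met
2. driver safety training 130 days ago vs limit 120 → not met
3. pollution liability coverage $2,325,000 < $2,400,000 → not met
4. closure/post-closure financial assurance $825,000 ≥ $775,000 → met
5. tonnage reporting records present → met
6. condition 'transports medical waste' does not hold → requirement n/a → met
7. landfill permit verification 381 days ago vs limit 730 → met
8. spill-response drill 537 days ago vs limit 540 → met
9. auto liability coverage $1,750,000 < $1,850,000 → not met
10. vehicle leak inspection 577 days ago vs limit 540 → not met
Not met: 2, 3, 9, 10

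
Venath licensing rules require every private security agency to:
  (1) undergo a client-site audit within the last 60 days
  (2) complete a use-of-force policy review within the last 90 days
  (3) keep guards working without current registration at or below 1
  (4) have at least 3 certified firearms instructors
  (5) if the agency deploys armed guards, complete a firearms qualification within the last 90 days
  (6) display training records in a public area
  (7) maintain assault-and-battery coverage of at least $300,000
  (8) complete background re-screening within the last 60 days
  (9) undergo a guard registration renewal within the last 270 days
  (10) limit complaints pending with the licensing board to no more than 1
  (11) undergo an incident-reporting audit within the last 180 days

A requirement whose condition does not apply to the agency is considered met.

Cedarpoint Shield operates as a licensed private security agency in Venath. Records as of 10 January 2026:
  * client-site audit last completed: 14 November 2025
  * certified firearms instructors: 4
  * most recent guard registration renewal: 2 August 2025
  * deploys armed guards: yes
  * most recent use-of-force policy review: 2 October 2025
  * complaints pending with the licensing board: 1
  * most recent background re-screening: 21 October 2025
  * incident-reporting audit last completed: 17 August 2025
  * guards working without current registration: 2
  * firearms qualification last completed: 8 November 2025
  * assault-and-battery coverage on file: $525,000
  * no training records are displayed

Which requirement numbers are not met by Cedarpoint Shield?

2, 3, 6, 8

1. client-site audit 57 days ago vs limit 60 → met
2. use-of-force policy review 100 days ago vs limit 90 → not met
3. guards working without current registration 2 > 1 → not met
4. certified firearms instructors 4 ≥ 3 → met
5. condition 'deploys armed guards' holds; firearms qualification 63 days ago vs limit 90 → met
6. training records absent → not met
7. assault-and-battery coverage $525,000 ≥ $300,000 → met
8. background re-screening 81 days ago vs limit 60 → not met
9. guard registration renewal 161 days ago vs limit 270 → met
10. complaints pending with the licensing board 1 ≤ 1 → met
11. incident-reporting audit 146 days ago vs limit 180 → met
Not met: 2, 3, 6, 8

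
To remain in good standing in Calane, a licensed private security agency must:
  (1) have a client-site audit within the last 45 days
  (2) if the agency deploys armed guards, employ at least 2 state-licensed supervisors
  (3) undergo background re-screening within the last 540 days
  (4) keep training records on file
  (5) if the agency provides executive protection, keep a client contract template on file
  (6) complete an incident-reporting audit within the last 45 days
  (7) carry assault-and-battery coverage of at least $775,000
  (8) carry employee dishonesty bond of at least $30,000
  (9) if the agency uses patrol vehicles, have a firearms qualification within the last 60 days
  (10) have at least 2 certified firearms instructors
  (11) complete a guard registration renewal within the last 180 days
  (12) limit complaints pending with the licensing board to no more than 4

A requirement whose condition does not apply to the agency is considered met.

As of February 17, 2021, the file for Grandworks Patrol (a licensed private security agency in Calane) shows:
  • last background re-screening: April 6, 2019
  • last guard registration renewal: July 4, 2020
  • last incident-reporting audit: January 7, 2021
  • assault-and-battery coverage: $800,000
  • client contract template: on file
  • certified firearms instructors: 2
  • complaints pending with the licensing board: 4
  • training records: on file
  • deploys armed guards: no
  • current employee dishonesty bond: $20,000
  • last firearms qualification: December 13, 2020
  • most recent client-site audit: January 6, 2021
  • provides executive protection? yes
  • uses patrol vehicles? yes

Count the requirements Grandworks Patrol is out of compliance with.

1. client-site audit 42 days ago vs limit 45 → met
2. condition 'deploys armed guards' does not hold → requirement n/a → met
3. background re-screening 683 days ago vs limit 540 → not met
4. training records present → met
5. condition 'provides executive protection' holds; client contract template present → met
6. incident-reporting audit 41 days ago vs limit 45 → met
7. assault-and-battery coverage $800,000 ≥ $775,000 → met
8. employee dishonesty bond $20,000 < $30,000 → not met
9. condition 'uses patrol vehicles' holds; firearms qualification 66 days ago vs limit 60 → not met
10. certified firearms instructors 2 ≥ 2 → met
11. guard registration renewal 228 days ago vs limit 180 → not met
12. complaints pending with the licensing board 4 ≤ 4 → met
Not met: 4 of 12

4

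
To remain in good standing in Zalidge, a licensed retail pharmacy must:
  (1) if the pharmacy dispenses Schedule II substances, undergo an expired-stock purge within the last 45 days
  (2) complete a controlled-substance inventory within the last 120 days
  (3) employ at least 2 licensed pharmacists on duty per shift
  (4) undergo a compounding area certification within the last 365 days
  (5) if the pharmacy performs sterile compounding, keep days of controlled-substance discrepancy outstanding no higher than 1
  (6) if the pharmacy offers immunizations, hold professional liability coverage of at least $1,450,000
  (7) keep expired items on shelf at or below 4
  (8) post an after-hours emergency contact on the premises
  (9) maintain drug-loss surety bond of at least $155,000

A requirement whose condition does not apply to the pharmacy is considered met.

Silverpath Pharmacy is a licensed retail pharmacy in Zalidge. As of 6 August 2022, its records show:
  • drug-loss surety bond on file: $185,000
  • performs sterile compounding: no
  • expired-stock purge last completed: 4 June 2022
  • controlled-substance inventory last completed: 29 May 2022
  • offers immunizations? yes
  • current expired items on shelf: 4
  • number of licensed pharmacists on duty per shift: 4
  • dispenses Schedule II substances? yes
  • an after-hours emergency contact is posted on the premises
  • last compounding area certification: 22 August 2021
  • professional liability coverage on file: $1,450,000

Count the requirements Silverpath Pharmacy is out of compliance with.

1. condition 'dispenses Schedule II substances' holds; expired-stock purge 63 days ago vs limit 45 → not met
2. controlled-substance inventory 69 days ago vs limit 120 → met
3. licensed pharmacists on duty per shift 4 ≥ 2 → met
4. compounding area certification 349 days ago vs limit 365 → met
5. condition 'performs sterile compounding' does not hold → requirement n/a → met
6. condition 'offers immunizations' holds; professional liability coverage $1,450,000 ≥ $1,450,000 → met
7. expired items on shelf 4 ≤ 4 → met
8. after-hours emergency contact present → met
9. drug-loss surety bond $185,000 ≥ $155,000 → met
Not met: 1 of 9

1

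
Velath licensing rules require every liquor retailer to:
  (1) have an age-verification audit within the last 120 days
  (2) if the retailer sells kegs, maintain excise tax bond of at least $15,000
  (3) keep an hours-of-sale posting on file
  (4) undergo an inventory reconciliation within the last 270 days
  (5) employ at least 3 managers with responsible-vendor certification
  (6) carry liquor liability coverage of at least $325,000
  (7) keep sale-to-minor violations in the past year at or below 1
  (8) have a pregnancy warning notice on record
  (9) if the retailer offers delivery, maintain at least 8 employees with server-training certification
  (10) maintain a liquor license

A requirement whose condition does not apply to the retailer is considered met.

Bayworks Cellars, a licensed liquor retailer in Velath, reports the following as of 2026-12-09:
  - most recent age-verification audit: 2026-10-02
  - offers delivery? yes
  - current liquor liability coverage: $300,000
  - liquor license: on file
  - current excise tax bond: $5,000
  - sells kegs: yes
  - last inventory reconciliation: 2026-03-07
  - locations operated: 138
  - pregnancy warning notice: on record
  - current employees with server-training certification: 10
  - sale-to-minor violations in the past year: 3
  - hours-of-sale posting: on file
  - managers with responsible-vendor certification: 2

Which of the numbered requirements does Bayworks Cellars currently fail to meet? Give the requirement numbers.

1. age-verification audit 68 days ago vs limit 120 → met
2. condition 'sells kegs' holds; excise tax bond $5,000 < $15,000 → not met
3. hours-of-sale posting present → met
4. inventory reconciliation 277 days ago vs limit 270 → not met
5. managers with responsible-vendor certification 2 < 3 → not met
6. liquor liability coverage $300,000 < $325,000 → not met
7. sale-to-minor violations in the past year 3 > 1 → not met
8. pregnancy warning notice present → met
9. condition 'offers delivery' holds; employees with server-training certification 10 ≥ 8 → met
10. liquor license present → met
Not met: 2, 4, 5, 6, 7

2, 4, 5, 6, 7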